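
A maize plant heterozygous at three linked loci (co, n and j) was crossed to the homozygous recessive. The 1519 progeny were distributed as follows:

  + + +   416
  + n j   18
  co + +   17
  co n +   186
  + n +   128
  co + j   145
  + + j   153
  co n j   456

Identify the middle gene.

co

The two most frequent reciprocal classes, + + + and co n j, are the parental types, so the F1 was + + + / co n j.
The two rarest classes, co + + and + n j, are the double crossovers. Comparing them with the parentals, only the co allele has switched, so co is the middle locus and the order is j – co – n.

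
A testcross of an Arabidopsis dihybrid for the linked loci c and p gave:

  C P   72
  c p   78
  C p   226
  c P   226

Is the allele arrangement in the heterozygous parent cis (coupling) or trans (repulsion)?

trans

The two most frequent classes are C p (226) and c P (226); these are the parental (non-recombinant) types.
So the F1 carried C p on one chromosome and c P on the other — the recessive alleles are on opposite chromosomes (trans / repulsion).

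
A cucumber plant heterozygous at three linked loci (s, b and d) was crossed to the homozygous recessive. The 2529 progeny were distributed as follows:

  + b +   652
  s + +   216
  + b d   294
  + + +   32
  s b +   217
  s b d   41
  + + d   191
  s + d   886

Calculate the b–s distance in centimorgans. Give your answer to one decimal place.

The two most frequent reciprocal classes, + b + and s + d, are the parental types, so the F1 was + b + / s + d.
The two rarest classes, + + + and s b d, are the double crossovers. Comparing them with the parentals, only the b allele has switched, so b is the middle locus and the order is d – b – s.
Crossovers in the b–s interval produce the single-crossover classes s b + and + + d (217 + 191 = 408) plus the double crossovers (73).
RF(b–s) = (408 + 73) / 2529 = 481/2529 = 0.1902 → 19.0 centimorgans.

19.0 centimorgans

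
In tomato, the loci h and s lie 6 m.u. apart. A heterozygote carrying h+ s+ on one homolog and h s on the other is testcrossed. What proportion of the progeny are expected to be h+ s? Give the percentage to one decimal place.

3.0%

A map distance of 6 m.u. corresponds to a recombination frequency of 0.060.
The F1 is h+ s+ / h s, so h+ s is a recombinant gamete class with expected frequency r/2 = 0.060/2 = 0.0300.
That is 0.0300 = 3.0% of the progeny.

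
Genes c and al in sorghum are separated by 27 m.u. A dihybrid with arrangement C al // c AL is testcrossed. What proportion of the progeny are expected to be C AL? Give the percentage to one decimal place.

A map distance of 27 m.u. corresponds to a recombination frequency of 0.270.
The F1 is C al / c AL, so C AL is a recombinant gamete class with expected frequency r/2 = 0.270/2 = 0.1350.
That is 0.1350 = 13.5% of the progeny.

13.5%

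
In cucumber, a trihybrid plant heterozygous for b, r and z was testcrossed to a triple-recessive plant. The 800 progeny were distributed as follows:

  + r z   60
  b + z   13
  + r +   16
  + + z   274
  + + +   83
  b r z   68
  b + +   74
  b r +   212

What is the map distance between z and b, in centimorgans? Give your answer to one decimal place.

The two most frequent reciprocal classes, + + z and b r +, are the parental types, so the F1 was + + z / b r +.
The two rarest classes, b + z and + r +, are the double crossovers. Comparing them with the parentals, only the b allele has switched, so b is the middle locus and the order is z – b – r.
Crossovers in the z–b interval produce the single-crossover classes + + + and b r z (83 + 68 = 151) plus the double crossovers (29).
RF(z–b) = (151 + 29) / 800 = 180/800 = 0.2250 → 22.5 centimorgans.

22.5 centimorgans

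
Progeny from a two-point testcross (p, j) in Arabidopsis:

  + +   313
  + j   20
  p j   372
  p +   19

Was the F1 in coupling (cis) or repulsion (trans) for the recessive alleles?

cis

The two most frequent classes are + + (313) and p j (372); these are the parental (non-recombinant) types.
So the F1 carried + + on one chromosome and p j on the other — the recessive alleles are on the same chromosome (cis / coupling).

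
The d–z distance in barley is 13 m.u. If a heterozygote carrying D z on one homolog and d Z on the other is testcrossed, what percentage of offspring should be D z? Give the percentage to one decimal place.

A map distance of 13 m.u. corresponds to a recombination frequency of 0.130.
The F1 is D z / d Z, so D z is a parental gamete class with expected frequency (1 − r)/2 = 0.870/2 = 0.4350.
That is 0.4350 = 43.5% of the progeny.

43.5%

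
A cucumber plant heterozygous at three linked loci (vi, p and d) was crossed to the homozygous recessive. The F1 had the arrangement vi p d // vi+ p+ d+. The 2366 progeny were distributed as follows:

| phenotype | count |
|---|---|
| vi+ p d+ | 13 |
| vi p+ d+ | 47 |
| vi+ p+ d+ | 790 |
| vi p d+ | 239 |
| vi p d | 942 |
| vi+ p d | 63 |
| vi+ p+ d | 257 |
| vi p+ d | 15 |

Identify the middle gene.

The two rarest classes, vi p+ d and vi+ p d+, are the double crossovers. Comparing them with the parentals, only the p allele has switched, so p is the middle locus and the order is vi – p – d.

p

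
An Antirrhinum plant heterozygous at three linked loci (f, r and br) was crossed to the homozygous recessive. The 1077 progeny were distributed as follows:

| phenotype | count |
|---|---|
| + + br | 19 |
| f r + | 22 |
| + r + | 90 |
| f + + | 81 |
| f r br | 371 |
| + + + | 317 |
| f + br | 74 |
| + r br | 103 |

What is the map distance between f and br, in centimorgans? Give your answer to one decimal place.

The two most frequent reciprocal classes, + + + and f r br, are the parental types, so the F1 was + + + / f r br.
The two rarest classes, + + br and f r +, are the double crossovers. Comparing them with the parentals, only the br allele has switched, so br is the middle locus and the order is f – br – r.
Crossovers in the f–br interval produce the single-crossover classes f + + and + r br (81 + 103 = 184) plus the double crossovers (41).
RF(f–br) = (184 + 41) / 1077 = 225/1077 = 0.2089 → 20.9 centimorgans.

20.9 centimorgans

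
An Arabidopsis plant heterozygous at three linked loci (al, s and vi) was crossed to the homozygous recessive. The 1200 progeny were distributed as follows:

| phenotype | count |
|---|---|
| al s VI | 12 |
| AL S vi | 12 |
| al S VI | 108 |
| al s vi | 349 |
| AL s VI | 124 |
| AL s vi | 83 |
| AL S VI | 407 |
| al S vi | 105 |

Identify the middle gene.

The two most frequent reciprocal classes, AL S VI and al s vi, are the parental types, so the F1 was AL S VI / al s vi.
The two rarest classes, AL S vi and al s VI, are the double crossovers. Comparing them with the parentals, only the vi allele has switched, so vi is the middle locus and the order is al – vi – s.

vi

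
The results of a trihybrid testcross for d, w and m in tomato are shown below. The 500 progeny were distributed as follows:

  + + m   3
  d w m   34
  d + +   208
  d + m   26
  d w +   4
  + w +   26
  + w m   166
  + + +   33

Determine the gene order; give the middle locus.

w

The two most frequent reciprocal classes, + w m and d + +, are the parental types, so the F1 was + w m / d + +.
The two rarest classes, + + m and d w +, are the double crossovers. Comparing them with the parentals, only the w allele has switched, so w is the middle locus and the order is d – w – m.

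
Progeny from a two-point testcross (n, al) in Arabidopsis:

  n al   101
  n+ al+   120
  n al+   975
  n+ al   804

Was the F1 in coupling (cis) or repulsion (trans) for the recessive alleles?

The two most frequent classes are n+ al (804) and n al+ (975); these are the parental (non-recombinant) types.
So the F1 carried n+ al on one chromosome and n al+ on the other — the recessive alleles are on opposite chromosomes (trans / repulsion).

trans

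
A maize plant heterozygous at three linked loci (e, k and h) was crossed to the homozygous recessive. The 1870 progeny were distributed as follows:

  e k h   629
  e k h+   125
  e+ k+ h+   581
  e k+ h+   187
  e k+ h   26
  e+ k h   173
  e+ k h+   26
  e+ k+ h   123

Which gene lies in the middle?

k

The two most frequent reciprocal classes, e k h and e+ k+ h+, are the parental types, so the F1 was e k h / e+ k+ h+.
The two rarest classes, e k+ h and e+ k h+, are the double crossovers. Comparing them with the parentals, only the k allele has switched, so k is the middle locus and the order is e – k – h.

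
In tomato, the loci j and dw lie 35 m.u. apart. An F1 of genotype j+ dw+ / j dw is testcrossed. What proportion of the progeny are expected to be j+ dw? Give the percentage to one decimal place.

A map distance of 35 m.u. corresponds to a recombination frequency of 0.350.
The F1 is j+ dw+ / j dw, so j+ dw is a recombinant gamete class with expected frequency r/2 = 0.350/2 = 0.1750.
That is 0.1750 = 17.5% of the progeny.

17.5%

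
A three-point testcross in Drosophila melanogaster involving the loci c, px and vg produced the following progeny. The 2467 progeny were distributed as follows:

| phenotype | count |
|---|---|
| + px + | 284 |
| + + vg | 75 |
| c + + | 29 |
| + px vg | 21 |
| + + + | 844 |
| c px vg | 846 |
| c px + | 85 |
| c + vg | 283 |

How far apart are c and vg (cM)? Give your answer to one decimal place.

The two most frequent reciprocal classes, + + + and c px vg, are the parental types, so the F1 was + + + / c px vg.
The two rarest classes, c + + and + px vg, are the double crossovers. Comparing them with the parentals, only the c allele has switched, so c is the middle locus and the order is px – c – vg.
Crossovers in the c–vg interval produce the single-crossover classes + + vg and c px + (75 + 85 = 160) plus the double crossovers (50).
RF(c–vg) = (160 + 50) / 2467 = 210/2467 = 0.0851 → 8.5 cM.

8.5 cM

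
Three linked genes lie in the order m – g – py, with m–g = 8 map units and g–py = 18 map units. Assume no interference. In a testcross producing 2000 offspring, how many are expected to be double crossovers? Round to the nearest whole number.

29

Map distances give recombination frequencies of 0.080 and 0.180 for the two intervals.
With no interference, expected double-crossover frequency = 0.080 × 0.180 = 0.01440.
Expected number = 0.01440 × 2000 = 28.80 ≈ 29.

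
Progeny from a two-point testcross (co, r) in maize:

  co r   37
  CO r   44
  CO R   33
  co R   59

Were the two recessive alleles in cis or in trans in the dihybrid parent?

The two most frequent classes are CO r (44) and co R (59); these are the parental (non-recombinant) types.
So the F1 carried CO r on one chromosome and co R on the other — the recessive alleles are on opposite chromosomes (trans / repulsion).

trans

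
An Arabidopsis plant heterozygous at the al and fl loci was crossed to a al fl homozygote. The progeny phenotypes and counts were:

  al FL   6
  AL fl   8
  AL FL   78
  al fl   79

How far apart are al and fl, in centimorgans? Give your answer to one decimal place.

The two most frequent classes, AL FL (78) and al fl (79), are the parental types, so the F1 was AL FL / al fl.
The recombinant classes are AL fl and al FL: 8 + 6 = 14.
Recombination frequency = 14/171 = 0.0819 ≈ 8.2%, i.e. 8.2 centimorgans.

8.2 centimorgans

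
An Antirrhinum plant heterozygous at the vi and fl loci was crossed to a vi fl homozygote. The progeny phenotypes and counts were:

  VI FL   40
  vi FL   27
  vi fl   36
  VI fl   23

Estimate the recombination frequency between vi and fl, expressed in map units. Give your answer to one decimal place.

39.7 map units

The two most frequent classes, VI FL (40) and vi fl (36), are the parental types, so the F1 was VI FL / vi fl.
The recombinant classes are VI fl and vi FL: 23 + 27 = 50.
Recombination frequency = 50/126 = 0.3968 ≈ 39.7%, i.e. 39.7 map units.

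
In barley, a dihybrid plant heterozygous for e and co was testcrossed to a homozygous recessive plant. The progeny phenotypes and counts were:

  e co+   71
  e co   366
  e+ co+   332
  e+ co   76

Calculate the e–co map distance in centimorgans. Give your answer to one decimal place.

17.4 centimorgans

The two most frequent classes, e+ co+ (332) and e co (366), are the parental types, so the F1 was e+ co+ / e co.
The recombinant classes are e+ co and e co+: 76 + 71 = 147.
Recombination frequency = 147/845 = 0.1740 ≈ 17.4%, i.e. 17.4 centimorgans.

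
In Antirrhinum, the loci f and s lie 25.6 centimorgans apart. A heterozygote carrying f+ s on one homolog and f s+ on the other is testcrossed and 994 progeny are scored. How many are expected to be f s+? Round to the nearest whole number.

370

A map distance of 25.6 centimorgans corresponds to a recombination frequency of 0.256.
The F1 is f+ s / f s+, so f s+ is a parental gamete class with expected frequency (1 − r)/2 = 0.744/2 = 0.3720.
Expected number = 0.3720 × 994 = 369.77 ≈ 370.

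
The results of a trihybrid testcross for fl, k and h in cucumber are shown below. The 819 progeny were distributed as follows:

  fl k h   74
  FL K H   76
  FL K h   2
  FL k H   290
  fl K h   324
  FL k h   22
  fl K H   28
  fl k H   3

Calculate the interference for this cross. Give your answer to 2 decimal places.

0.52

The two most frequent reciprocal classes, fl K h and FL k H, are the parental types, so the F1 was fl K h / FL k H.
The two rarest classes, FL K h and fl k H, are the double crossovers. Comparing them with the parentals, only the fl allele has switched, so fl is the middle locus and the order is h – fl – k.
h–fl: (50 + 5)/819 = 0.0672; fl–k: (150 + 5)/819 = 0.1893.
Expected DCO frequency = 0.0672 × 0.1893 ≈ 0.01272; observed = 5/819 ≈ 0.00611.
Coefficient of coincidence = 0.00611/0.01272 ≈ 0.48; interference = 1 − 0.48 = 0.52.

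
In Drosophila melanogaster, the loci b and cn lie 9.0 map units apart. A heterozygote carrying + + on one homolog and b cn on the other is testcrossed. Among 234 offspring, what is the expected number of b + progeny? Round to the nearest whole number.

11

A map distance of 9.0 map units corresponds to a recombination frequency of 0.090.
The F1 is + + / b cn, so b + is a recombinant gamete class with expected frequency r/2 = 0.090/2 = 0.0450.
Expected number = 0.0450 × 234 = 10.53 ≈ 11.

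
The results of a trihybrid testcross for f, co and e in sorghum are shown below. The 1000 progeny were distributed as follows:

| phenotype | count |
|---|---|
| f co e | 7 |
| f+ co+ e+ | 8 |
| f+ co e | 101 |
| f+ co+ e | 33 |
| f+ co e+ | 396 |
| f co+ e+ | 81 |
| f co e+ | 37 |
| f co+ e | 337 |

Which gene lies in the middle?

co

The two most frequent reciprocal classes, f+ co e+ and f co+ e, are the parental types, so the F1 was f+ co e+ / f co+ e.
The two rarest classes, f+ co+ e+ and f co e, are the double crossovers. Comparing them with the parentals, only the co allele has switched, so co is the middle locus and the order is e – co – f.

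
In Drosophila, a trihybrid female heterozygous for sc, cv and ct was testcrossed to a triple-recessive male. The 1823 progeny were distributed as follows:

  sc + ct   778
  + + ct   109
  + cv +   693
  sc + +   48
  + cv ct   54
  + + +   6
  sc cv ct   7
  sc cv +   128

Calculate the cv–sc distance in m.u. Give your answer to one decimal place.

The two most frequent reciprocal classes, sc + ct and + cv +, are the parental types, so the F1 was sc + ct / + cv +.
The two rarest classes, sc cv ct and + + +, are the double crossovers. Comparing them with the parentals, only the cv allele has switched, so cv is the middle locus and the order is ct – cv – sc.
Crossovers in the cv–sc interval produce the single-crossover classes + + ct and sc cv + (109 + 128 = 237) plus the double crossovers (13).
RF(cv–sc) = (237 + 13) / 1823 = 250/1823 = 0.1371 → 13.7 m.u.

13.7 m.u.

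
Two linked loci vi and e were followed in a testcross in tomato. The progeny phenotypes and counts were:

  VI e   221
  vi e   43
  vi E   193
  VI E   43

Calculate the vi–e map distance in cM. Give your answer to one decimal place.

The two most frequent classes, VI e (221) and vi E (193), are the parental types, so the F1 was VI e / vi E.
The recombinant classes are VI E and vi e: 43 + 43 = 86.
Recombination frequency = 86/500 = 0.1720 ≈ 17.2%, i.e. 17.2 cM.

17.2 cM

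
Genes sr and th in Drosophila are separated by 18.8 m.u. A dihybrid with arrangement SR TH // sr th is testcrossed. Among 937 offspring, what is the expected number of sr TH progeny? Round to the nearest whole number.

A map distance of 18.8 m.u. corresponds to a recombination frequency of 0.188.
The F1 is SR TH / sr th, so sr TH is a recombinant gamete class with expected frequency r/2 = 0.188/2 = 0.0940.
Expected number = 0.0940 × 937 = 88.08 ≈ 88.

88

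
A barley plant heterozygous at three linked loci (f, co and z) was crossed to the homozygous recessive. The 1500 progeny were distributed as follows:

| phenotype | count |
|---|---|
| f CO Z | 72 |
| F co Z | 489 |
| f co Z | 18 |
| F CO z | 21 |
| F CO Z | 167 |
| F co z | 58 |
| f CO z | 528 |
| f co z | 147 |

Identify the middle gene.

f

The two most frequent reciprocal classes, F co Z and f CO z, are the parental types, so the F1 was F co Z / f CO z.
The two rarest classes, f co Z and F CO z, are the double crossovers. Comparing them with the parentals, only the f allele has switched, so f is the middle locus and the order is z – f – co.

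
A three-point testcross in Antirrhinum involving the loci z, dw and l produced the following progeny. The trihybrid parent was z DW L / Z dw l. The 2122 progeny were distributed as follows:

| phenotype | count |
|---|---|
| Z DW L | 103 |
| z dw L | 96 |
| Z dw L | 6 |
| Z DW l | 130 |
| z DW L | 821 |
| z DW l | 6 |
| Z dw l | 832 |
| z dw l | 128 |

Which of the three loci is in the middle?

The two rarest classes, z DW l and Z dw L, are the double crossovers. Comparing them with the parentals, only the l allele has switched, so l is the middle locus and the order is z – l – dw.

l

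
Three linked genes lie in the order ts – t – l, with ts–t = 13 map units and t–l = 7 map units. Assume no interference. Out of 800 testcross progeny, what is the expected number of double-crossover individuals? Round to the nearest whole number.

Map distances give recombination frequencies of 0.130 and 0.070 for the two intervals.
With no interference, expected double-crossover frequency = 0.130 × 0.070 = 0.00910.
Expected number = 0.00910 × 800 = 7.28 ≈ 7.

7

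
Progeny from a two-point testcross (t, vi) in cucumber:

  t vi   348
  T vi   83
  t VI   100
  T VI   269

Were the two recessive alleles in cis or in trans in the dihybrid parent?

cis

The two most frequent classes are T VI (269) and t vi (348); these are the parental (non-recombinant) types.
So the F1 carried T VI on one chromosome and t vi on the other — the recessive alleles are on the same chromosome (cis / coupling).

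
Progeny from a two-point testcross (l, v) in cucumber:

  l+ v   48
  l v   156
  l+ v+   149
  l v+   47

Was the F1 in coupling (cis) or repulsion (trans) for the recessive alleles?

cis

The two most frequent classes are l+ v+ (149) and l v (156); these are the parental (non-recombinant) types.
So the F1 carried l+ v+ on one chromosome and l v on the other — the recessive alleles are on the same chromosome (cis / coupling).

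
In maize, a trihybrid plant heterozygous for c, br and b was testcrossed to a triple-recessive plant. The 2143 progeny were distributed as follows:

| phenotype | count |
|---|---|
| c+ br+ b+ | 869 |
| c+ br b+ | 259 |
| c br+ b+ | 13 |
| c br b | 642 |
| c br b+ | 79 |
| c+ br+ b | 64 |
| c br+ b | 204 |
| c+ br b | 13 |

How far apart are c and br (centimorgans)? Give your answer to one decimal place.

The two most frequent reciprocal classes, c+ br+ b+ and c br b, are the parental types, so the F1 was c+ br+ b+ / c br b.
The two rarest classes, c br+ b+ and c+ br b, are the double crossovers. Comparing them with the parentals, only the c allele has switched, so c is the middle locus and the order is br – c – b.
Crossovers in the br–c interval produce the single-crossover classes c+ br b+ and c br+ b (259 + 204 = 463) plus the double crossovers (26).
RF(br–c) = (463 + 26) / 2143 = 489/2143 = 0.2282 → 22.8 centimorgans.

22.8 centimorgans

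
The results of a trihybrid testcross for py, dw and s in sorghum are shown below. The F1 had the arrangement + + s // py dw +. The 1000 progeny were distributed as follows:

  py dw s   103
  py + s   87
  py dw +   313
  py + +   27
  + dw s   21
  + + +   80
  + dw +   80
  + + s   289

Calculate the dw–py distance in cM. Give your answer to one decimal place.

The two rarest classes, + dw s and py + +, are the double crossovers. Comparing them with the parentals, only the dw allele has switched, so dw is the middle locus and the order is s – dw – py.
Crossovers in the dw–py interval produce the single-crossover classes py + s and + dw + (87 + 80 = 167) plus the double crossovers (48).
RF(dw–py) = (167 + 48) / 1000 = 215/1000 = 0.2150 → 21.5 cM.

21.5 cM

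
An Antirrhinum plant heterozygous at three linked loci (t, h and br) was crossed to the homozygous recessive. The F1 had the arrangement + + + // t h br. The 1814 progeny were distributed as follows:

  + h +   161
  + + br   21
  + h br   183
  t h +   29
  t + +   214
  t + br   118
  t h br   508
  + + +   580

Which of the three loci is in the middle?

The two rarest classes, + + br and t h +, are the double crossovers. Comparing them with the parentals, only the br allele has switched, so br is the middle locus and the order is h – br – t.

br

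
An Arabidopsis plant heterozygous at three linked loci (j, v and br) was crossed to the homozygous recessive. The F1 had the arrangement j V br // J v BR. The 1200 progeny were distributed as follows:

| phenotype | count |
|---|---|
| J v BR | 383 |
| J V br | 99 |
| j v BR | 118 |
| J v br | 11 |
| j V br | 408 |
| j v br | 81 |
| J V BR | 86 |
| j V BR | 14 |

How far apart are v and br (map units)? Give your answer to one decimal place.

The two rarest classes, j V BR and J v br, are the double crossovers. Comparing them with the parentals, only the br allele has switched, so br is the middle locus and the order is j – br – v.
Crossovers in the br–v interval produce the single-crossover classes j v br and J V BR (81 + 86 = 167) plus the double crossovers (25).
RF(br–v) = (167 + 25) / 1200 = 192/1200 = 0.1600 → 16.0 map units.

16.0 map units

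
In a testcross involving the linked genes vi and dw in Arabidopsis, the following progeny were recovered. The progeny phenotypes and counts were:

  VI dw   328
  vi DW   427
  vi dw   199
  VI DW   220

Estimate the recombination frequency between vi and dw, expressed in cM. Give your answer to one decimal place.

The two most frequent classes, VI dw (328) and vi DW (427), are the parental types, so the F1 was VI dw / vi DW.
The recombinant classes are VI DW and vi dw: 220 + 199 = 419.
Recombination frequency = 419/1174 = 0.3569 ≈ 35.7%, i.e. 35.7 cM.

35.7 cM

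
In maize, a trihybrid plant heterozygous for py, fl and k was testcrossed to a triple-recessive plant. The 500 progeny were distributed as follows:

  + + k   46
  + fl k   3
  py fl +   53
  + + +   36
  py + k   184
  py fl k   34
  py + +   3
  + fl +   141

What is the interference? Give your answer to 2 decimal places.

0.62

The two most frequent reciprocal classes, py + k and + fl +, are the parental types, so the F1 was py + k / + fl +.
The two rarest classes, py + + and + fl k, are the double crossovers. Comparing them with the parentals, only the k allele has switched, so k is the middle locus and the order is fl – k – py.
fl–k: (70 + 6)/500 = 0.1520; k–py: (99 + 6)/500 = 0.2100.
Expected DCO frequency = 0.1520 × 0.2100 ≈ 0.03192; observed = 6/500 ≈ 0.01200.
Coefficient of coincidence = 0.01200/0.03192 ≈ 0.38; interference = 1 − 0.38 = 0.62.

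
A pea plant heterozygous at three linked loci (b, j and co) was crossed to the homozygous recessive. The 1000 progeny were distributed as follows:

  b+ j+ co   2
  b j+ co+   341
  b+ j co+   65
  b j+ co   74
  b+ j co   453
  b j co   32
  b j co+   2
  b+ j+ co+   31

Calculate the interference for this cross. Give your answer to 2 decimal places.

0.58

The two most frequent reciprocal classes, b j+ co+ and b+ j co, are the parental types, so the F1 was b j+ co+ / b+ j co.
The two rarest classes, b j co+ and b+ j+ co, are the double crossovers. Comparing them with the parentals, only the j allele has switched, so j is the middle locus and the order is b – j – co.
b–j: (63 + 4)/1000 = 0.0670; j–co: (139 + 4)/1000 = 0.1430.
Expected DCO frequency = 0.0670 × 0.1430 ≈ 0.00958; observed = 4/1000 ≈ 0.00400.
Coefficient of coincidence = 0.00400/0.00958 ≈ 0.42; interference = 1 − 0.42 = 0.58.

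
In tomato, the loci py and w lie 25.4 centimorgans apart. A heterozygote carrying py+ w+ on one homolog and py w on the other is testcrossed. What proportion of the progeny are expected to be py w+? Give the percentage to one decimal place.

A map distance of 25.4 centimorgans corresponds to a recombination frequency of 0.254.
The F1 is py+ w+ / py w, so py w+ is a recombinant gamete class with expected frequency r/2 = 0.254/2 = 0.1270.
That is 0.1270 = 12.7% of the progeny.

12.7%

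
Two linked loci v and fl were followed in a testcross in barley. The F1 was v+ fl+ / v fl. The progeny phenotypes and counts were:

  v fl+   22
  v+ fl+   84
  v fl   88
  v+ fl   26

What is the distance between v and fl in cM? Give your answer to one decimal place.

The recombinant classes are v+ fl and v fl+: 26 + 22 = 48.
Recombination frequency = 48/220 = 0.2182 ≈ 21.8%, i.e. 21.8 cM.

21.8 cM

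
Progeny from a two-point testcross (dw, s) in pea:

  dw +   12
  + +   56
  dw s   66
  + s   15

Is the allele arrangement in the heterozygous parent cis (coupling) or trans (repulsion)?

The two most frequent classes are + + (56) and dw s (66); these are the parental (non-recombinant) types.
So the F1 carried + + on one chromosome and dw s on the other — the recessive alleles are on the same chromosome (cis / coupling).

cis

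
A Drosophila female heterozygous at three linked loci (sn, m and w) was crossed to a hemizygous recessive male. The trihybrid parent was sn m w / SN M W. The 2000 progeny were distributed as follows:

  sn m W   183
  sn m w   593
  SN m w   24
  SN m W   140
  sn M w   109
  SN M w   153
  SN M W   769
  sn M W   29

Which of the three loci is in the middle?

sn

The two rarest classes, SN m w and sn M W, are the double crossovers. Comparing them with the parentals, only the sn allele has switched, so sn is the middle locus and the order is m – sn – w.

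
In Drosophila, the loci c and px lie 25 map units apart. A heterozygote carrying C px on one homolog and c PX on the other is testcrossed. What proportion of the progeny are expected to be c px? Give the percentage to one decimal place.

12.5%

A map distance of 25 map units corresponds to a recombination frequency of 0.250.
The F1 is C px / c PX, so c px is a recombinant gamete class with expected frequency r/2 = 0.250/2 = 0.1250.
That is 0.1250 = 12.5% of the progeny.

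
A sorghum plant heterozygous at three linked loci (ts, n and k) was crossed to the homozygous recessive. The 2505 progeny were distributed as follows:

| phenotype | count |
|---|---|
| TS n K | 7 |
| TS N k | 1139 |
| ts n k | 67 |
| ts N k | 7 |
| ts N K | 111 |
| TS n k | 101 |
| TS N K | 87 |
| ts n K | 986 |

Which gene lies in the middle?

The two most frequent reciprocal classes, TS N k and ts n K, are the parental types, so the F1 was TS N k / ts n K.
The two rarest classes, ts N k and TS n K, are the double crossovers. Comparing them with the parentals, only the ts allele has switched, so ts is the middle locus and the order is n – ts – k.

ts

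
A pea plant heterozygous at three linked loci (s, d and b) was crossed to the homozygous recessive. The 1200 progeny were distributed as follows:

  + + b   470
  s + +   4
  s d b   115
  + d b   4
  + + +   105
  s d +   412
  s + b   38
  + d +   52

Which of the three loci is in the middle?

d

The two most frequent reciprocal classes, s d + and + + b, are the parental types, so the F1 was s d + / + + b.
The two rarest classes, s + + and + d b, are the double crossovers. Comparing them with the parentals, only the d allele has switched, so d is the middle locus and the order is s – d – b.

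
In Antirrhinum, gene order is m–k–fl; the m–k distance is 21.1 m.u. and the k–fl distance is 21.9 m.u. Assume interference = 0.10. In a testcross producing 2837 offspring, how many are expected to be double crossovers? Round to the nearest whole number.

Map distances give recombination frequencies of 0.211 and 0.219 for the two intervals.
With interference 0.10 (so coincidence = 0.90), expected double-crossover frequency = 0.211 × 0.219 × 0.90 = 0.04159.
Expected number = 0.04159 × 2837 = 117.99 ≈ 118.

118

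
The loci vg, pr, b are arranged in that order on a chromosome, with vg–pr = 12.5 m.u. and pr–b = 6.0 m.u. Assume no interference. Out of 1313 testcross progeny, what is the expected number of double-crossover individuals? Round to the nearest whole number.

Map distances give recombination frequencies of 0.125 and 0.060 for the two intervals.
With no interference, expected double-crossover frequency = 0.125 × 0.060 = 0.00750.
Expected number = 0.00750 × 1313 = 9.85 ≈ 10.

10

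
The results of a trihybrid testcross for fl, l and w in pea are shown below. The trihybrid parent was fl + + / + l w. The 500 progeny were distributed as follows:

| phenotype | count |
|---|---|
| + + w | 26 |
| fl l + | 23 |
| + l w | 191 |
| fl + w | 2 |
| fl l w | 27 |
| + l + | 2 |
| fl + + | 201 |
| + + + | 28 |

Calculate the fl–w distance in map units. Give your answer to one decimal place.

11.8 map units

The two rarest classes, fl + w and + l +, are the double crossovers. Comparing them with the parentals, only the w allele has switched, so w is the middle locus and the order is l – w – fl.
Crossovers in the w–fl interval produce the single-crossover classes + + + and fl l w (28 + 27 = 55) plus the double crossovers (4).
RF(w–fl) = (55 + 4) / 500 = 59/500 = 0.1180 → 11.8 map units.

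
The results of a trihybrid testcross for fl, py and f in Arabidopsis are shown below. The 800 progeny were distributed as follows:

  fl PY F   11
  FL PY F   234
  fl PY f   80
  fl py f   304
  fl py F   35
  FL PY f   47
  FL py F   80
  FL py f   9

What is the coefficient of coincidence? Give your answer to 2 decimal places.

The two most frequent reciprocal classes, fl py f and FL PY F, are the parental types, so the F1 was fl py f / FL PY F.
The two rarest classes, FL py f and fl PY F, are the double crossovers. Comparing them with the parentals, only the fl allele has switched, so fl is the middle locus and the order is py – fl – f.
py–fl: (160 + 20)/800 = 0.2250; fl–f: (82 + 20)/800 = 0.1275.
Expected DCO frequency = 0.2250 × 0.1275 ≈ 0.02869; observed = 20/800 ≈ 0.02500.
Coefficient of coincidence = 0.02500/0.02869 ≈ 0.87.

0.87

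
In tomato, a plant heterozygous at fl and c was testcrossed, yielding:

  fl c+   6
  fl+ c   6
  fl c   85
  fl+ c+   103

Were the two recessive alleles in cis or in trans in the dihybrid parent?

cis

The two most frequent classes are fl+ c+ (103) and fl c (85); these are the parental (non-recombinant) types.
So the F1 carried fl+ c+ on one chromosome and fl c on the other — the recessive alleles are on the same chromosome (cis / coupling).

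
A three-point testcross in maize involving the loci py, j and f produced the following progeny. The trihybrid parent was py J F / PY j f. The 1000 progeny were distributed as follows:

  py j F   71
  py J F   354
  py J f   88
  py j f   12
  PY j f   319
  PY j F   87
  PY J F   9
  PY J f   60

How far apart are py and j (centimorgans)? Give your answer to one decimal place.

15.2 centimorgans

The two rarest classes, PY J F and py j f, are the double crossovers. Comparing them with the parentals, only the py allele has switched, so py is the middle locus and the order is f – py – j.
Crossovers in the py–j interval produce the single-crossover classes py j F and PY J f (71 + 60 = 131) plus the double crossovers (21).
RF(py–j) = (131 + 21) / 1000 = 152/1000 = 0.1520 → 15.2 centimorgans.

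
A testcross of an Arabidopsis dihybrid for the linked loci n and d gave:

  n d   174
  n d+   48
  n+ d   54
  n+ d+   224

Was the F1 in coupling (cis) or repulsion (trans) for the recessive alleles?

cis

The two most frequent classes are n+ d+ (224) and n d (174); these are the parental (non-recombinant) types.
So the F1 carried n+ d+ on one chromosome and n d on the other — the recessive alleles are on the same chromosome (cis / coupling).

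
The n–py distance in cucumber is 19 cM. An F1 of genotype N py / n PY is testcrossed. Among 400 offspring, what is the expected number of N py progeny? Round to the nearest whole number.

A map distance of 19 cM corresponds to a recombination frequency of 0.190.
The F1 is N py / n PY, so N py is a parental gamete class with expected frequency (1 − r)/2 = 0.810/2 = 0.4050.
Expected number = 0.4050 × 400 = 162.00 ≈ 162.

162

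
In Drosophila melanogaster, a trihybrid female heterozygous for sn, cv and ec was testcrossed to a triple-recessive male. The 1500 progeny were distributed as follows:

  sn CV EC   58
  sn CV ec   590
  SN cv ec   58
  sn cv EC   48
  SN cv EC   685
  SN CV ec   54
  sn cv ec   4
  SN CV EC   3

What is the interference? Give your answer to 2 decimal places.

0.22

The two most frequent reciprocal classes, SN cv EC and sn CV ec, are the parental types, so the F1 was SN cv EC / sn CV ec.
The two rarest classes, SN CV EC and sn cv ec, are the double crossovers. Comparing them with the parentals, only the cv allele has switched, so cv is the middle locus and the order is ec – cv – sn.
ec–cv: (116 + 7)/1500 = 0.0820; cv–sn: (102 + 7)/1500 = 0.0727.
Expected DCO frequency = 0.0820 × 0.0727 ≈ 0.00596; observed = 7/1500 ≈ 0.00467.
Coefficient of coincidence = 0.00467/0.00596 ≈ 0.78; interference = 1 − 0.78 = 0.22.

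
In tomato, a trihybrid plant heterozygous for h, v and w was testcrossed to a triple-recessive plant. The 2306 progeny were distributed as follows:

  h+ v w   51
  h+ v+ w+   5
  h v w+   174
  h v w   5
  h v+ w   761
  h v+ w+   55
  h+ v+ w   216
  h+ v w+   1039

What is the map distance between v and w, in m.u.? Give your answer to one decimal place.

The two most frequent reciprocal classes, h+ v w+ and h v+ w, are the parental types, so the F1 was h+ v w+ / h v+ w.
The two rarest classes, h+ v+ w+ and h v w, are the double crossovers. Comparing them with the parentals, only the v allele has switched, so v is the middle locus and the order is w – v – h.
Crossovers in the w–v interval produce the single-crossover classes h+ v w and h v+ w+ (51 + 55 = 106) plus the double crossovers (10).
RF(w–v) = (106 + 10) / 2306 = 116/2306 = 0.0503 → 5.0 m.u.

5.0 m.u.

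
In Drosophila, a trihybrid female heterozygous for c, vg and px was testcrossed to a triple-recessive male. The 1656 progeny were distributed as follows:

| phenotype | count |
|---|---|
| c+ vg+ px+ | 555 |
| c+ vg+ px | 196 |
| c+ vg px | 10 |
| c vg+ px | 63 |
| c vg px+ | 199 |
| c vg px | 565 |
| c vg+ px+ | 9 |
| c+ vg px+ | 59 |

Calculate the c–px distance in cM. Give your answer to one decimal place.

The two most frequent reciprocal classes, c+ vg+ px+ and c vg px, are the parental types, so the F1 was c+ vg+ px+ / c vg px.
The two rarest classes, c vg+ px+ and c+ vg px, are the double crossovers. Comparing them with the parentals, only the c allele has switched, so c is the middle locus and the order is vg – c – px.
Crossovers in the c–px interval produce the single-crossover classes c+ vg+ px and c vg px+ (196 + 199 = 395) plus the double crossovers (19).
RF(c–px) = (395 + 19) / 1656 = 414/1656 = 0.2500 → 25.0 cM.

25.0 cM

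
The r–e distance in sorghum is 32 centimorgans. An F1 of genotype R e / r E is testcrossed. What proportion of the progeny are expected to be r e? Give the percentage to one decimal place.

A map distance of 32 centimorgans corresponds to a recombination frequency of 0.320.
The F1 is R e / r E, so r e is a recombinant gamete class with expected frequency r/2 = 0.320/2 = 0.1600.
That is 0.1600 = 16.0% of the progeny.

16.0%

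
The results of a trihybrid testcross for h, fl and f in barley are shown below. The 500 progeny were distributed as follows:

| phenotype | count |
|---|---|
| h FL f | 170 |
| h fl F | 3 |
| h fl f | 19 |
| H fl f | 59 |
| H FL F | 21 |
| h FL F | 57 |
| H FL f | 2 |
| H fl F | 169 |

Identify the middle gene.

The two most frequent reciprocal classes, h FL f and H fl F, are the parental types, so the F1 was h FL f / H fl F.
The two rarest classes, H FL f and h fl F, are the double crossovers. Comparing them with the parentals, only the h allele has switched, so h is the middle locus and the order is f – h – fl.

h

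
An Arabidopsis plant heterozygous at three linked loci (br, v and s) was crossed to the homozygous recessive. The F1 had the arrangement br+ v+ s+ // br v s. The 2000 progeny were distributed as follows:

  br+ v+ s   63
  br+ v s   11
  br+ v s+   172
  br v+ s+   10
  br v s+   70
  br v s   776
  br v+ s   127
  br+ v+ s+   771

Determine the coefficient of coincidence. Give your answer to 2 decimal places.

0.85

The two rarest classes, br v+ s+ and br+ v s, are the double crossovers. Comparing them with the parentals, only the br allele has switched, so br is the middle locus and the order is s – br – v.
s–br: (133 + 21)/2000 = 0.0770; br–v: (299 + 21)/2000 = 0.1600.
Expected DCO frequency = 0.0770 × 0.1600 ≈ 0.01232; observed = 21/2000 ≈ 0.01050.
Coefficient of coincidence = 0.01050/0.01232 ≈ 0.85.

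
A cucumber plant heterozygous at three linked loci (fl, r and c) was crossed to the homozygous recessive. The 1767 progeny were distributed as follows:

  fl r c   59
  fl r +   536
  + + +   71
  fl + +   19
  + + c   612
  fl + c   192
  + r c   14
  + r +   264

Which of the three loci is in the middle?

r

The two most frequent reciprocal classes, + + c and fl r +, are the parental types, so the F1 was + + c / fl r +.
The two rarest classes, + r c and fl + +, are the double crossovers. Comparing them with the parentals, only the r allele has switched, so r is the middle locus and the order is c – r – fl.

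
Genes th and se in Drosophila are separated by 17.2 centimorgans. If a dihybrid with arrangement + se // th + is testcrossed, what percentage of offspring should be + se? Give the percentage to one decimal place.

A map distance of 17.2 centimorgans corresponds to a recombination frequency of 0.172.
The F1 is + se / th +, so + se is a parental gamete class with expected frequency (1 − r)/2 = 0.828/2 = 0.4140.
That is 0.4140 = 41.4% of the progeny.

41.4%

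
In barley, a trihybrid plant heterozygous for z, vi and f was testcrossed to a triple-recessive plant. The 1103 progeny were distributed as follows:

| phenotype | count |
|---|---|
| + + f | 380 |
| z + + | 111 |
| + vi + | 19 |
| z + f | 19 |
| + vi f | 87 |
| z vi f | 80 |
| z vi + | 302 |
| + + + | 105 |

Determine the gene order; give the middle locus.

z

The two most frequent reciprocal classes, + + f and z vi +, are the parental types, so the F1 was + + f / z vi +.
The two rarest classes, z + f and + vi +, are the double crossovers. Comparing them with the parentals, only the z allele has switched, so z is the middle locus and the order is vi – z – f.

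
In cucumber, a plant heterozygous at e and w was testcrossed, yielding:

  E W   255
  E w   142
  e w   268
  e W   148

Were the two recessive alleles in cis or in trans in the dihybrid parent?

The two most frequent classes are E W (255) and e w (268); these are the parental (non-recombinant) types.
So the F1 carried E W on one chromosome and e w on the other — the recessive alleles are on the same chromosome (cis / coupling).

cis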